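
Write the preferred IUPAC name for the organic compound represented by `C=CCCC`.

pent-1-ene

Counting along the main chain through the multiple bond gives 5 carbons: the parent is pentane.
The chain contains a C=C double bond, so the unsaturation ending is -ene.
The numbering direction is chosen so that numbering from this end puts the double bond at C-1 rather than C-4.
That gives the double bond between C-1 and C-2.
Putting it together: pent-1-ene.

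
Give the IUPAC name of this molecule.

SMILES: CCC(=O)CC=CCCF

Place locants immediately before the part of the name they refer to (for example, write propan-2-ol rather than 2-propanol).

The longest chain bearing the carbonyl and the multiple bond is 8 carbons long (octane).
The principal characteristic group is a ketone (C=O on an internal carbon), named with the suffix -one.
The chain contains a C=C double bond, so the unsaturation ending is -ene.
Number the chain so that numbering from this end puts the carbonyl group at C-3 rather than C-6.
With this numbering: the carbonyl at C-3; the double bond between C-5 and C-6; a fluoro group at C-8.
Putting it together: 8-fluorooct-5-en-3-one.

8-fluorooct-5-en-3-one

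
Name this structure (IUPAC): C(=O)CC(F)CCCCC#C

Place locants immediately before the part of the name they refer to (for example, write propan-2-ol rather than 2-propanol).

3-fluoronon-8-ynal

The longest carbon chain that includes the –CHO group and the multiple bond has 9 carbons, so the parent hydride is nonane.
An aldehyde (terminal –CHO) is the principal characteristic group, giving the suffix -al.
The chain contains a C≡C triple bond, so the unsaturation ending is -yne.
Choose the numbering such that the aldehyde carbon is C-1 by definition.
With this numbering: the triple bond between C-8 and C-9; a fluoro group at C-3.
Putting it together: 3-fluoronon-8-ynal.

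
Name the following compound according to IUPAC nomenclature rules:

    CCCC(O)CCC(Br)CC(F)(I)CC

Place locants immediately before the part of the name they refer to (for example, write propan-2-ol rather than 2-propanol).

The longest chain bearing the –OH group is 11 carbons long (undecane).
The highest-priority functional group is an alcohol (–OH), so the name ends in -ol.
Number the chain so that numbering from this end puts the hydroxyl group at C-4 rather than C-8.
That gives the hydroxyl at C-4; a bromo group at C-7; a fluoro group at C-9; an iodo group at C-9.
Substituent prefixes are cited in alphabetical order (multiplying prefixes like di-/tri- are ignored for ordering).
The name is 7-bromo-9-fluoro-9-iodoundecan-4-ol.

7-bromo-9-fluoro-9-iodoundecan-4-ol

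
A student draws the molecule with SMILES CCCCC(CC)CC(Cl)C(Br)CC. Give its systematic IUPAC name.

The longest continuous carbon chain has 10 atoms, so the parent hydride is decane.
Choose the numbering such that the substituent locant set {3,4,6} is lower than {5,7,8} at the first point of difference.
This places a bromo group at C-3; a chloro group at C-4; an ethyl group at C-6.
The substituents are ordered alphabetically, ignoring any di-/tri- multipliers.
Putting it together: 3-bromo-4-chloro-6-ethyldecane.

3-bromo-4-chloro-6-ethyldecane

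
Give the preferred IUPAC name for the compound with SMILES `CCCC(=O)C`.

The longest carbon chain that includes the carbonyl has 5 carbons, so the parent hydride is pentane.
The principal characteristic group is a ketone (C=O on an internal carbon), named with the suffix -one.
The numbering direction is chosen so that numbering from this end puts the carbonyl group at C-2 rather than C-4.
With this numbering: the carbonyl at C-2.
Assembling the pieces gives pentan-2-one.

pentan-2-one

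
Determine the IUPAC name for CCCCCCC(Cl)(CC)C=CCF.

The longest chain bearing the multiple bond is 10 carbons long (decane).
There is one C=C double bond, indicated by the ending -ene.
The numbering direction is chosen so that numbering from this end puts the double bond at C-2 rather than C-8.
That gives the double bond between C-2 and C-3; a chloro group at C-4; an ethyl group at C-4; a fluoro group at C-1.
The substituents are ordered alphabetically, ignoring any di-/tri- multipliers.
Assembling the pieces gives 4-chloro-4-ethyl-1-fluorodec-2-ene.

4-chloro-4-ethyl-1-fluorodec-2-ene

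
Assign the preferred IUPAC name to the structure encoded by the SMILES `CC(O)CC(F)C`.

Counting along the main chain through the –OH group gives 5 carbons: the parent is pentane.
The highest-priority functional group is an alcohol (–OH), so the name ends in -ol.
Choose the numbering such that numbering from this end puts the hydroxyl group at C-2 rather than C-4.
That gives the hydroxyl at C-2; a fluoro group at C-4.
Putting it together: 4-fluoropentan-2-ol.

4-fluoropentan-2-ol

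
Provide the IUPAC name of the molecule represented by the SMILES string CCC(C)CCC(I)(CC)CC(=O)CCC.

The longest carbon chain that includes the carbonyl has 11 carbons, so the parent hydride is undecane.
A ketone (C=O on an internal carbon) is the principal characteristic group, giving the suffix -one.
Number the chain so that numbering from this end puts the carbonyl group at C-4 rather than C-8.
This places the carbonyl at C-4; an ethyl group at C-6; an iodo group at C-6; a methyl group at C-9.
Substituent prefixes are cited in alphabetical order (multiplying prefixes like di-/tri- are ignored for ordering).
Assembling the pieces gives 6-ethyl-6-iodo-9-methylundecan-4-one.

6-ethyl-6-iodo-9-methylundecan-4-one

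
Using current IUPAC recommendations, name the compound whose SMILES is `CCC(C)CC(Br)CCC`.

5-bromo-3-methyloctane

The parent chain contains 8 carbons (octane).
Number the chain so that the substituent locant set {3,5} is lower than {4,6} at the first point of difference.
That gives a bromo group at C-5; a methyl group at C-3.
The substituents are ordered alphabetically, ignoring any di-/tri- multipliers.
Assembling the pieces gives 5-bromo-3-methyloctane.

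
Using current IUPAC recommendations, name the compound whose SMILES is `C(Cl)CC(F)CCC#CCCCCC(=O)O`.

12-chloro-10-fluorododec-6-ynoic acid

The longest chain bearing the –COOH group and the multiple bond is 12 carbons long (dodecane).
A carboxylic acid (terminal –COOH) is the principal characteristic group, giving the suffix -oic acid.
A C≡C triple bond in the chain gives the infix -yne-.
Number the chain so that the carboxylic acid carbon is C-1 by definition.
This places the triple bond between C-6 and C-7; a chloro group at C-12; a fluoro group at C-10.
Prefixes are listed alphabetically: chloro, fluoro.
The name is 12-chloro-10-fluorododec-6-ynoic acid.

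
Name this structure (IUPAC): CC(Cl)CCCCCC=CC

9-chlorodec-2-ene

Counting along the main chain through the multiple bond gives 10 carbons: the parent is decane.
The chain contains a C=C double bond, so the unsaturation ending is -ene.
Number the chain so that numbering from this end puts the double bond at C-2 rather than C-8.
This places the double bond between C-2 and C-3; a chloro group at C-9.
The name is 9-chlorodec-2-ene.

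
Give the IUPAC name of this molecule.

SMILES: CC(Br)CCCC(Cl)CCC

The longest continuous carbon chain has 9 atoms, so the parent hydride is nonane.
The numbering direction is chosen so that the substituent locant set {2,6} is lower than {4,8} at the first point of difference.
That gives a bromo group at C-2; a chloro group at C-6.
The substituents are ordered alphabetically, ignoring any di-/tri- multipliers.
Putting it together: 2-bromo-6-chlorononane.

2-bromo-6-chlorononane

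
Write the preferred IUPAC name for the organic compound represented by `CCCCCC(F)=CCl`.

The longest chain bearing the multiple bond is 7 carbons long (heptane).
A C=C double bond in the chain gives the infix -ene-.
The numbering direction is chosen so that numbering from this end puts the double bond at C-1 rather than C-6.
That gives the double bond between C-1 and C-2; a chloro group at C-1; a fluoro group at C-2.
The substituents are ordered alphabetically, ignoring any di-/tri- multipliers.
Assembling the pieces gives 1-chloro-2-fluorohept-1-ene.

1-chloro-2-fluorohept-1-ene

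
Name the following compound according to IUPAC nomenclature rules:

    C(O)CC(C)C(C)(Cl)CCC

The longest carbon chain that includes the –OH group has 7 carbons, so the parent hydride is heptane.
The principal characteristic group is an alcohol (–OH), named with the suffix -ol.
The numbering direction is chosen so that numbering from this end puts the hydroxyl group at C-1 rather than C-7.
That gives the hydroxyl at C-1; a chloro group at C-4; methyl groups at C-3 and C-4.
Substituent prefixes are cited in alphabetical order (multiplying prefixes like di-/tri- are ignored for ordering).
Assembling the pieces gives 4-chloro-3,4-dimethylheptan-1-ol.

4-chloro-3,4-dimethylheptan-1-ol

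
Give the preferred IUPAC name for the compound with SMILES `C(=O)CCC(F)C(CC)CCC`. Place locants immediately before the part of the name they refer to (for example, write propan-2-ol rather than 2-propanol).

The longest chain bearing the –CHO group is 8 carbons long (octane).
An aldehyde (terminal –CHO) is the principal characteristic group, giving the suffix -al.
Choose the numbering such that the aldehyde carbon is C-1 by definition.
With this numbering: an ethyl group at C-5; a fluoro group at C-4.
The substituents are ordered alphabetically, ignoring any di-/tri- multipliers.
The name is 5-ethyl-4-fluorooctanal.

5-ethyl-4-fluorooctanal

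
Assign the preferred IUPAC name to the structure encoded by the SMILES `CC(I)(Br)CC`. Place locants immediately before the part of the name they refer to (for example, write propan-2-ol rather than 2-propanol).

The longest carbon chain is 4 atoms: the parent is butane.
Number the chain so that the substituent locant set {2,2} is lower than {3,3} at the first point of difference.
With this numbering: a bromo group at C-2; an iodo group at C-2.
The substituents are ordered alphabetically, ignoring any di-/tri- multipliers.
The name is 2-bromo-2-iodobutane.

2-bromo-2-iodobutane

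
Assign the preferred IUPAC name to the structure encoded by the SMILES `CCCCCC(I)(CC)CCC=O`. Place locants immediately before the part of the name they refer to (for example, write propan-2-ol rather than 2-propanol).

4-ethyl-4-iodononanal

Counting along the main chain through the –CHO group gives 9 carbons: the parent is nonane.
The principal characteristic group is an aldehyde (terminal –CHO), named with the suffix -al.
Choose the numbering such that the aldehyde carbon is C-1 by definition.
With this numbering: an ethyl group at C-4; an iodo group at C-4.
Prefixes are listed alphabetically: ethyl, iodo.
The name is 4-ethyl-4-iodononanal.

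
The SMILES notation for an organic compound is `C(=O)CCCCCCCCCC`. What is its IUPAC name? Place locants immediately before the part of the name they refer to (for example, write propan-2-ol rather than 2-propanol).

undecanal

The longest chain bearing the –CHO group is 11 carbons long (undecane).
The highest-priority functional group is an aldehyde (terminal –CHO), so the name ends in -al.
Number the chain so that the aldehyde carbon is C-1 by definition.
Putting it together: undecanal.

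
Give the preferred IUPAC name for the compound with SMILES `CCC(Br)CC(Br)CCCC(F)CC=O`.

7,9-dibromo-3-fluoroundecanal

The longest carbon chain that includes the –CHO group has 11 carbons, so the parent hydride is undecane.
The highest-priority functional group is an aldehyde (terminal –CHO), so the name ends in -al.
Number the chain so that the aldehyde carbon is C-1 by definition.
This places bromo groups at C-7 and C-9; a fluoro group at C-3.
The substituents are ordered alphabetically, ignoring any di-/tri- multipliers.
The name is 7,9-dibromo-3-fluoroundecanal.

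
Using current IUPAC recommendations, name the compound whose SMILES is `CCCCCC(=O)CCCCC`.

The longest chain bearing the carbonyl is 11 carbons long (undecane).
The highest-priority functional group is a ketone (C=O on an internal carbon), so the name ends in -one.
Numbering from either end gives identical locants here.
With this numbering: the carbonyl at C-6.
The name is undecan-6-one.

undecan-6-one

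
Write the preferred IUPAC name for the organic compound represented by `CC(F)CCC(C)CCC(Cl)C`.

The longest carbon chain is 9 atoms: the parent is nonane.
Choose the numbering such that the locant sets are identical either way, so the alphabetically earlier chloro substituent takes the lower locant (2 rather than 8).
This places a chloro group at C-2; a fluoro group at C-8; a methyl group at C-5.
Prefixes are listed alphabetically: chloro, fluoro, methyl.
Assembling the pieces gives 2-chloro-8-fluoro-5-methylnonane.

2-chloro-8-fluoro-5-methylnonane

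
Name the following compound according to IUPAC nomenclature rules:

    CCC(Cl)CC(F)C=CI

5-chloro-3-fluoro-1-iodohept-1-ene

The longest carbon chain that includes the multiple bond has 7 carbons, so the parent hydride is heptane.
A C=C double bond in the chain gives the infix -ene-.
Number the chain so that numbering from this end puts the double bond at C-1 rather than C-6.
That gives the double bond between C-1 and C-2; a chloro group at C-5; a fluoro group at C-3; an iodo group at C-1.
Prefixes are listed alphabetically: chloro, fluoro, iodo.
Assembling the pieces gives 5-chloro-3-fluoro-1-iodohept-1-ene.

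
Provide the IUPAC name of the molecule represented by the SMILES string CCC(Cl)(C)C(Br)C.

2-bromo-3-chloro-3-methylpentane

The longest carbon chain is 5 atoms: the parent is pentane.
The numbering direction is chosen so that the substituent locant set {2,3,3} is lower than {3,3,4} at the first point of difference.
That gives a bromo group at C-2; a chloro group at C-3; a methyl group at C-3.
The substituents are ordered alphabetically, ignoring any di-/tri- multipliers.
Assembling the pieces gives 2-bromo-3-chloro-3-methylpentane.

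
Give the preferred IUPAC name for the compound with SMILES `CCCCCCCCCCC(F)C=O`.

2-fluorododecanal

The longest chain bearing the –CHO group is 12 carbons long (dodecane).
The highest-priority functional group is an aldehyde (terminal –CHO), so the name ends in -al.
Number the chain so that the aldehyde carbon is C-1 by definition.
This places a fluoro group at C-2.
The name is 2-fluorododecanal.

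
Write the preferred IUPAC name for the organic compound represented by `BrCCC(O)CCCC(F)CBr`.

The longest carbon chain that includes the –OH group has 8 carbons, so the parent hydride is octane.
The principal characteristic group is an alcohol (–OH), named with the suffix -ol.
The numbering direction is chosen so that numbering from this end puts the hydroxyl group at C-3 rather than C-6.
That gives the hydroxyl at C-3; bromo groups at C-1 and C-8; a fluoro group at C-7.
The substituents are ordered alphabetically, ignoring any di-/tri- multipliers.
Assembling the pieces gives 1,8-dibromo-7-fluorooctan-3-ol.

1,8-dibromo-7-fluorooctan-3-ol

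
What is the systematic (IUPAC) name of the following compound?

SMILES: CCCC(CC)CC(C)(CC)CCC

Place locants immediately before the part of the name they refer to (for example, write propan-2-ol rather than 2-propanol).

The parent chain contains 9 carbons (nonane).
Number the chain so that the substituent locant set {4,4,6} is lower than {4,6,6} at the first point of difference.
That gives ethyl groups at C-4 and C-6; a methyl group at C-4.
Prefixes are listed alphabetically: ethyl, methyl.
Assembling the pieces gives 4,6-diethyl-4-methylnonane.

4,6-diethyl-4-methylnonane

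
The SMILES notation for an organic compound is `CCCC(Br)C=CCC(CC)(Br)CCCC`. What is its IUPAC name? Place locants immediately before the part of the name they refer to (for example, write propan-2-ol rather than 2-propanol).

4,8-dibromo-8-ethyldodec-5-ene

The longest carbon chain that includes the multiple bond has 12 carbons, so the parent hydride is dodecane.
There is one C=C double bond, indicated by the ending -ene.
The numbering direction is chosen so that numbering from this end puts the double bond at C-5 rather than C-7.
With this numbering: the double bond between C-5 and C-6; bromo groups at C-4 and C-8; an ethyl group at C-8.
Prefixes are listed alphabetically: bromo, ethyl.
Assembling the pieces gives 4,8-dibromo-8-ethyldodec-5-ene.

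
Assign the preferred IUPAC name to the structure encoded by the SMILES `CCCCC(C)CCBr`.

1-bromo-3-methylheptane

The longest carbon chain is 7 atoms: the parent is heptane.
The numbering direction is chosen so that the substituent locant set {1,3} is lower than {5,7} at the first point of difference.
This places a bromo group at C-1; a methyl group at C-3.
Substituent prefixes are cited in alphabetical order (multiplying prefixes like di-/tri- are ignored for ordering).
The name is 1-bromo-3-methylheptane.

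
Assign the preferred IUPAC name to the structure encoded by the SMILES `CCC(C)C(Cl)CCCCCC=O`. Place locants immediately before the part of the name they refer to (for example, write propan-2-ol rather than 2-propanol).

The longest chain bearing the –CHO group is 10 carbons long (decane).
The highest-priority functional group is an aldehyde (terminal –CHO), so the name ends in -al.
Number the chain so that the aldehyde carbon is C-1 by definition.
That gives a chloro group at C-7; a methyl group at C-8.
The substituents are ordered alphabetically, ignoring any di-/tri- multipliers.
Assembling the pieces gives 7-chloro-8-methyldecanal.

7-chloro-8-methyldecanal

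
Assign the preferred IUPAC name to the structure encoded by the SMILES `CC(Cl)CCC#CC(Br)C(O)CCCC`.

The longest chain bearing the –OH group and the multiple bond is 12 carbons long (dodecane).
The principal characteristic group is an alcohol (–OH), named with the suffix -ol.
A C≡C triple bond in the chain gives the infix -yne-.
Choose the numbering such that numbering from this end puts the hydroxyl group at C-5 rather than C-8.
This places the hydroxyl at C-5; the triple bond between C-7 and C-8; a bromo group at C-6; a chloro group at C-11.
The substituents are ordered alphabetically, ignoring any di-/tri- multipliers.
Assembling the pieces gives 6-bromo-11-chlorododec-7-yn-5-ol.

6-bromo-11-chlorododec-7-yn-5-ol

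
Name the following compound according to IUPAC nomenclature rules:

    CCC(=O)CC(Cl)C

5-chlorohexan-3-one

Counting along the main chain through the carbonyl gives 6 carbons: the parent is hexane.
The principal characteristic group is a ketone (C=O on an internal carbon), named with the suffix -one.
Choose the numbering such that numbering from this end puts the carbonyl group at C-3 rather than C-4.
With this numbering: the carbonyl at C-3; a chloro group at C-5.
Assembling the pieces gives 5-chlorohexan-3-one.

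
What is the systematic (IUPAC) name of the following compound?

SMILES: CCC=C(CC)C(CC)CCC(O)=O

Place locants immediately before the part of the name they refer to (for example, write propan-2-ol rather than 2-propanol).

Counting along the main chain through the –COOH group and the multiple bond gives 8 carbons: the parent is octane.
A carboxylic acid (terminal –COOH) is the principal characteristic group, giving the suffix -oic acid.
A C=C double bond in the chain gives the infix -ene-.
Choose the numbering such that the carboxylic acid carbon is C-1 by definition.
With this numbering: the double bond between C-5 and C-6; ethyl groups at C-4 and C-5.
Putting it together: 4,5-diethyloct-5-enoic acid.

4,5-diethyloct-5-enoic acid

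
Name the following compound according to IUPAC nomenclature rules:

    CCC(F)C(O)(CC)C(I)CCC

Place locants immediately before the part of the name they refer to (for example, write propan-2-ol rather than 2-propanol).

The longest carbon chain that includes the –OH group has 8 carbons, so the parent hydride is octane.
The highest-priority functional group is an alcohol (–OH), so the name ends in -ol.
Number the chain so that numbering from this end puts the hydroxyl group at C-4 rather than C-5.
This places the hydroxyl at C-4; an ethyl group at C-4; a fluoro group at C-3; an iodo group at C-5.
Substituent prefixes are cited in alphabetical order (multiplying prefixes like di-/tri- are ignored for ordering).
Putting it together: 4-ethyl-3-fluoro-5-iodooctan-4-ol.

4-ethyl-3-fluoro-5-iodooctan-4-ol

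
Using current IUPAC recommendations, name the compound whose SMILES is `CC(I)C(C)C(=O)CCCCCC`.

Counting along the main chain through the carbonyl gives 10 carbons: the parent is decane.
A ketone (C=O on an internal carbon) is the principal characteristic group, giving the suffix -one.
Number the chain so that numbering from this end puts the carbonyl group at C-4 rather than C-7.
That gives the carbonyl at C-4; an iodo group at C-2; a methyl group at C-3.
Prefixes are listed alphabetically: iodo, methyl.
Assembling the pieces gives 2-iodo-3-methyldecan-4-one.

2-iodo-3-methyldecan-4-one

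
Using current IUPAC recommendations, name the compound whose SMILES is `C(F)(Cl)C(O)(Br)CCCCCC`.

The longest chain bearing the –OH group is 8 carbons long (octane).
The highest-priority functional group is an alcohol (–OH), so the name ends in -ol.
Choose the numbering such that numbering from this end puts the hydroxyl group at C-2 rather than C-7.
That gives the hydroxyl at C-2; a bromo group at C-2; a chloro group at C-1; a fluoro group at C-1.
Substituent prefixes are cited in alphabetical order (multiplying prefixes like di-/tri- are ignored for ordering).
Putting it together: 2-bromo-1-chloro-1-fluorooctan-2-ol.

2-bromo-1-chloro-1-fluorooctan-2-ol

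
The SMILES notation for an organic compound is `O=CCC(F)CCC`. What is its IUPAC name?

3-fluorohexanal

The longest carbon chain that includes the –CHO group has 6 carbons, so the parent hydride is hexane.
The principal characteristic group is an aldehyde (terminal –CHO), named with the suffix -al.
The numbering direction is chosen so that the aldehyde carbon is C-1 by definition.
With this numbering: a fluoro group at C-3.
The name is 3-fluorohexanal.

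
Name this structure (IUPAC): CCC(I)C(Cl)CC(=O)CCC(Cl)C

The longest chain bearing the carbonyl is 10 carbons long (decane).
The principal characteristic group is a ketone (C=O on an internal carbon), named with the suffix -one.
Choose the numbering such that numbering from this end puts the carbonyl group at C-5 rather than C-6.
This places the carbonyl at C-5; chloro groups at C-2 and C-7; an iodo group at C-8.
Prefixes are listed alphabetically: chloro, iodo.
The name is 2,7-dichloro-8-iododecan-5-one.

2,7-dichloro-8-iododecan-5-one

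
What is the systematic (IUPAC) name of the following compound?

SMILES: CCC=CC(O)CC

hept-4-en-3-ol

The longest chain bearing the –OH group and the multiple bond is 7 carbons long (heptane).
The highest-priority functional group is an alcohol (–OH), so the name ends in -ol.
A C=C double bond in the chain gives the infix -ene-.
Number the chain so that numbering from this end puts the hydroxyl group at C-3 rather than C-5.
That gives the hydroxyl at C-3; the double bond between C-4 and C-5.
The name is hept-4-en-3-ol.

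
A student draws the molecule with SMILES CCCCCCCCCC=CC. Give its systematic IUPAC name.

Counting along the main chain through the multiple bond gives 12 carbons: the parent is dodecane.
There is one C=C double bond, indicated by the ending -ene.
The numbering direction is chosen so that numbering from this end puts the double bond at C-2 rather than C-10.
This places the double bond between C-2 and C-3.
Putting it together: dodec-2-ene.

dodec-2-ene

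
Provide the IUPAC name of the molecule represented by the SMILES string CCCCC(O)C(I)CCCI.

1,4-diiodononan-5-ol

Counting along the main chain through the –OH group gives 9 carbons: the parent is nonane.
An alcohol (–OH) is the principal characteristic group, giving the suffix -ol.
Choose the numbering such that the substituent locant set {1,4} is lower than {6,9} at the first point of difference.
With this numbering: the hydroxyl at C-5; iodo groups at C-1 and C-4.
The name is 1,4-diiodononan-5-ol.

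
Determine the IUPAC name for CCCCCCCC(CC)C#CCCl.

The longest chain bearing the multiple bond is 11 carbons long (undecane).
A C≡C triple bond in the chain gives the infix -yne-.
Number the chain so that numbering from this end puts the triple bond at C-2 rather than C-9.
This places the triple bond between C-2 and C-3; a chloro group at C-1; an ethyl group at C-4.
The substituents are ordered alphabetically, ignoring any di-/tri- multipliers.
Putting it together: 1-chloro-4-ethylundec-2-yne.

1-chloro-4-ethylundec-2-yne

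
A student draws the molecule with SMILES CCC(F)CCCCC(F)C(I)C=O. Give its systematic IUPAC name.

Counting along the main chain through the –CHO group gives 10 carbons: the parent is decane.
The highest-priority functional group is an aldehyde (terminal –CHO), so the name ends in -al.
Number the chain so that the aldehyde carbon is C-1 by definition.
With this numbering: fluoro groups at C-3 and C-8; an iodo group at C-2.
Substituent prefixes are cited in alphabetical order (multiplying prefixes like di-/tri- are ignored for ordering).
Putting it together: 3,8-difluoro-2-iododecanal.

3,8-difluoro-2-iododecanal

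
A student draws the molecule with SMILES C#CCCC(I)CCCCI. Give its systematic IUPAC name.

Counting along the main chain through the multiple bond gives 9 carbons: the parent is nonane.
A C≡C triple bond in the chain gives the infix -yne-.
Number the chain so that numbering from this end puts the triple bond at C-1 rather than C-8.
This places the triple bond between C-1 and C-2; iodo groups at C-5 and C-9.
Assembling the pieces gives 5,9-diiodonon-1-yne.

5,9-diiodonon-1-yne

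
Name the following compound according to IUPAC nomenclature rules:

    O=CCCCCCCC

octanal

The longest carbon chain that includes the –CHO group has 8 carbons, so the parent hydride is octane.
The principal characteristic group is an aldehyde (terminal –CHO), named with the suffix -al.
The numbering direction is chosen so that the aldehyde carbon is C-1 by definition.
Putting it together: octanal.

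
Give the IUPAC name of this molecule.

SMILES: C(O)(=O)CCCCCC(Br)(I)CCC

7-bromo-7-iododecanoic acid

The longest carbon chain that includes the –COOH group has 10 carbons, so the parent hydride is decane.
The principal characteristic group is a carboxylic acid (terminal –COOH), named with the suffix -oic acid.
Choose the numbering such that the carboxylic acid carbon is C-1 by definition.
This places a bromo group at C-7; an iodo group at C-7.
Prefixes are listed alphabetically: bromo, iodo.
The name is 7-bromo-7-iododecanoic acid.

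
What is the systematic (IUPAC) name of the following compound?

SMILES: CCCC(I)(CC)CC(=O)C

4-ethyl-4-iodoheptan-2-one

The longest carbon chain that includes the carbonyl has 7 carbons, so the parent hydride is heptane.
The highest-priority functional group is a ketone (C=O on an internal carbon), so the name ends in -one.
The numbering direction is chosen so that numbering from this end puts the carbonyl group at C-2 rather than C-6.
This places the carbonyl at C-2; an ethyl group at C-4; an iodo group at C-4.
Prefixes are listed alphabetically: ethyl, iodo.
Putting it together: 4-ethyl-4-iodoheptan-2-one.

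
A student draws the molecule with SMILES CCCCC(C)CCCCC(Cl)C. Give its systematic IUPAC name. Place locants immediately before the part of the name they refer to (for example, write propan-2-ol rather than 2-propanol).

The parent chain contains 11 carbons (undecane).
The numbering direction is chosen so that the substituent locant set {2,7} is lower than {5,10} at the first point of difference.
With this numbering: a chloro group at C-2; a methyl group at C-7.
Substituent prefixes are cited in alphabetical order (multiplying prefixes like di-/tri- are ignored for ordering).
Putting it together: 2-chloro-7-methylundecane.

2-chloro-7-methylundecane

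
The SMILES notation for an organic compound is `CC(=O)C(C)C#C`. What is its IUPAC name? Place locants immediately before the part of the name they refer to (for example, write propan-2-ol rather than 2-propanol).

Counting along the main chain through the carbonyl and the multiple bond gives 5 carbons: the parent is pentane.
The highest-priority functional group is a ketone (C=O on an internal carbon), so the name ends in -one.
The chain contains a C≡C triple bond, so the unsaturation ending is -yne.
Choose the numbering such that numbering from this end puts the carbonyl group at C-2 rather than C-4.
That gives the carbonyl at C-2; the triple bond between C-4 and C-5; a methyl group at C-3.
Assembling the pieces gives 3-methylpent-4-yn-2-one.

3-methylpent-4-yn-2-one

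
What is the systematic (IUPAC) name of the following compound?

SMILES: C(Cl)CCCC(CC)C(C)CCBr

1-bromo-8-chloro-4-ethyl-3-methyloctane

The longest carbon chain is 8 atoms: the parent is octane.
The numbering direction is chosen so that the substituent locant set {1,3,4,8} is lower than {1,5,6,8} at the first point of difference.
With this numbering: a bromo group at C-1; a chloro group at C-8; an ethyl group at C-4; a methyl group at C-3.
Prefixes are listed alphabetically: bromo, chloro, ethyl, methyl.
Assembling the pieces gives 1-bromo-8-chloro-4-ethyl-3-methyloctane.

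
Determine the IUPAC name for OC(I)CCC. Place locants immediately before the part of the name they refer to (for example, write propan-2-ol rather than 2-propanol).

Counting along the main chain through the –OH group gives 4 carbons: the parent is butane.
The highest-priority functional group is an alcohol (–OH), so the name ends in -ol.
Choose the numbering such that numbering from this end puts the hydroxyl group at C-1 rather than C-4.
With this numbering: the hydroxyl at C-1; an iodo group at C-1.
The name is 1-iodobutan-1-ol.

1-iodobutan-1-ol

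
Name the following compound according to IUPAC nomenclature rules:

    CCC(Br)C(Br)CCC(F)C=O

5,6-dibromo-2-fluorooctanal

The longest chain bearing the –CHO group is 8 carbons long (octane).
The highest-priority functional group is an aldehyde (terminal –CHO), so the name ends in -al.
Choose the numbering such that the aldehyde carbon is C-1 by definition.
This places bromo groups at C-5 and C-6; a fluoro group at C-2.
Prefixes are listed alphabetically: bromo, fluoro.
Putting it together: 5,6-dibromo-2-fluorooctanal.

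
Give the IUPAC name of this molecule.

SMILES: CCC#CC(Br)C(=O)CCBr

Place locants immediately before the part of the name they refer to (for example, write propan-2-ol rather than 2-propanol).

1,4-dibromooct-5-yn-3-one

The longest carbon chain that includes the carbonyl and the multiple bond has 8 carbons, so the parent hydride is octane.
The principal characteristic group is a ketone (C=O on an internal carbon), named with the suffix -one.
The chain contains a C≡C triple bond, so the unsaturation ending is -yne.
Choose the numbering such that numbering from this end puts the carbonyl group at C-3 rather than C-6.
With this numbering: the carbonyl at C-3; the triple bond between C-5 and C-6; bromo groups at C-1 and C-4.
Assembling the pieces gives 1,4-dibromooct-5-yn-3-one.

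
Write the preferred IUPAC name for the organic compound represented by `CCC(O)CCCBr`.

Counting along the main chain through the –OH group gives 6 carbons: the parent is hexane.
The principal characteristic group is an alcohol (–OH), named with the suffix -ol.
The numbering direction is chosen so that numbering from this end puts the hydroxyl group at C-3 rather than C-4.
With this numbering: the hydroxyl at C-3; a bromo group at C-6.
The name is 6-bromohexan-3-ol.

6-bromohexan-3-ol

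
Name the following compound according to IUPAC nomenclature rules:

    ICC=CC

The longest carbon chain that includes the multiple bond has 4 carbons, so the parent hydride is butane.
The chain contains a C=C double bond, so the unsaturation ending is -ene.
Number the chain so that the substituent locant set {1} is lower than {4} at the first point of difference.
With this numbering: the double bond between C-2 and C-3; an iodo group at C-1.
The name is 1-iodobut-2-ene.

1-iodobut-2-ene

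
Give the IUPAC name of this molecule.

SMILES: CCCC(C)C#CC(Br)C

2-bromo-5-methyloct-3-yne

The longest chain bearing the multiple bond is 8 carbons long (octane).
The chain contains a C≡C triple bond, so the unsaturation ending is -yne.
Choose the numbering such that numbering from this end puts the triple bond at C-3 rather than C-5.
With this numbering: the triple bond between C-3 and C-4; a bromo group at C-2; a methyl group at C-5.
Substituent prefixes are cited in alphabetical order (multiplying prefixes like di-/tri- are ignored for ordering).
Putting it together: 2-bromo-5-methyloct-3-yne.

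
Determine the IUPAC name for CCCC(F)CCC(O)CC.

6-fluorononan-3-ol

Counting along the main chain through the –OH group gives 9 carbons: the parent is nonane.
The principal characteristic group is an alcohol (–OH), named with the suffix -ol.
The numbering direction is chosen so that numbering from this end puts the hydroxyl group at C-3 rather than C-7.
This places the hydroxyl at C-3; a fluoro group at C-6.
The name is 6-fluorononan-3-ol.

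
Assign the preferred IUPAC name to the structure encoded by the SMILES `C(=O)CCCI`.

Counting along the main chain through the –CHO group gives 4 carbons: the parent is butane.
The highest-priority functional group is an aldehyde (terminal –CHO), so the name ends in -al.
The numbering direction is chosen so that the aldehyde carbon is C-1 by definition.
With this numbering: an iodo group at C-4.
The name is 4-iodobutanal.

4-iodobutanal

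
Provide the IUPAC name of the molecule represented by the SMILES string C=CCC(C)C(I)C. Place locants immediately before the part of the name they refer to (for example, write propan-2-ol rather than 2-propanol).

Counting along the main chain through the multiple bond gives 6 carbons: the parent is hexane.
The chain contains a C=C double bond, so the unsaturation ending is -ene.
Choose the numbering such that numbering from this end puts the double bond at C-1 rather than C-5.
With this numbering: the double bond between C-1 and C-2; an iodo group at C-5; a methyl group at C-4.
Prefixes are listed alphabetically: iodo, methyl.
Putting it together: 5-iodo-4-methylhex-1-ene.

5-iodo-4-methylhex-1-ene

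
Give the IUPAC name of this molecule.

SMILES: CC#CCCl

1-chlorobut-2-yne

The longest chain bearing the multiple bond is 4 carbons long (butane).
A C≡C triple bond in the chain gives the infix -yne-.
The numbering direction is chosen so that the substituent locant set {1} is lower than {4} at the first point of difference.
With this numbering: the triple bond between C-2 and C-3; a chloro group at C-1.
Putting it together: 1-chlorobut-2-yne.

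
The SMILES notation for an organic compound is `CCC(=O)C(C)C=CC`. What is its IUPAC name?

4-methylhept-5-en-3-one

The longest chain bearing the carbonyl and the multiple bond is 7 carbons long (heptane).
A ketone (C=O on an internal carbon) is the principal characteristic group, giving the suffix -one.
The chain contains a C=C double bond, so the unsaturation ending is -ene.
The numbering direction is chosen so that numbering from this end puts the carbonyl group at C-3 rather than C-5.
This places the carbonyl at C-3; the double bond between C-5 and C-6; a methyl group at C-4.
Putting it together: 4-methylhept-5-en-3-one.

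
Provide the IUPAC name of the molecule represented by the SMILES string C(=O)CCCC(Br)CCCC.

5-bromononanal

The longest chain bearing the –CHO group is 9 carbons long (nonane).
An aldehyde (terminal –CHO) is the principal characteristic group, giving the suffix -al.
Number the chain so that the aldehyde carbon is C-1 by definition.
This places a bromo group at C-5.
The name is 5-bromononanal.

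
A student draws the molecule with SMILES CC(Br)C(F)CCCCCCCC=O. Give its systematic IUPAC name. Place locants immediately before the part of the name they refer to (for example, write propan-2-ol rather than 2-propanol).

10-bromo-9-fluoroundecanal

The longest carbon chain that includes the –CHO group has 11 carbons, so the parent hydride is undecane.
The principal characteristic group is an aldehyde (terminal –CHO), named with the suffix -al.
The numbering direction is chosen so that the aldehyde carbon is C-1 by definition.
This places a bromo group at C-10; a fluoro group at C-9.
The substituents are ordered alphabetically, ignoring any di-/tri- multipliers.
Assembling the pieces gives 10-bromo-9-fluoroundecanal.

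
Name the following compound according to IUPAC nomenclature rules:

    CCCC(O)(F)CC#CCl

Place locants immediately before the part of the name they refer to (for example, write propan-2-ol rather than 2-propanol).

1-chloro-4-fluorohept-1-yn-4-ol

The longest chain bearing the –OH group and the multiple bond is 7 carbons long (heptane).
The highest-priority functional group is an alcohol (–OH), so the name ends in -ol.
A C≡C triple bond in the chain gives the infix -yne-.
The numbering direction is chosen so that numbering from this end puts the triple bond at C-1 rather than C-6.
With this numbering: the hydroxyl at C-4; the triple bond between C-1 and C-2; a chloro group at C-1; a fluoro group at C-4.
Prefixes are listed alphabetically: chloro, fluoro.
Putting it together: 1-chloro-4-fluorohept-1-yn-4-ol.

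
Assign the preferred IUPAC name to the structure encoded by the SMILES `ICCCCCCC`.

The longest carbon chain is 7 atoms: the parent is heptane.
Choose the numbering such that the substituent locant set {1} is lower than {7} at the first point of difference.
With this numbering: an iodo group at C-1.
Assembling the pieces gives 1-iodoheptane.

1-iodoheptane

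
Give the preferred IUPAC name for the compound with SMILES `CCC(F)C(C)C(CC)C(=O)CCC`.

The longest carbon chain that includes the carbonyl has 9 carbons, so the parent hydride is nonane.
The principal characteristic group is a ketone (C=O on an internal carbon), named with the suffix -one.
Choose the numbering such that numbering from this end puts the carbonyl group at C-4 rather than C-6.
This places the carbonyl at C-4; an ethyl group at C-5; a fluoro group at C-7; a methyl group at C-6.
The substituents are ordered alphabetically, ignoring any di-/tri- multipliers.
The name is 5-ethyl-7-fluoro-6-methylnonan-4-one.

5-ethyl-7-fluoro-6-methylnonan-4-one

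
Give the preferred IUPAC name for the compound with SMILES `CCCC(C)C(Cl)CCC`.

4-chloro-5-methyloctane

The parent chain contains 8 carbons (octane).
The numbering direction is chosen so that the locant sets are identical either way, so the alphabetically earlier chloro substituent takes the lower locant (4 rather than 5).
With this numbering: a chloro group at C-4; a methyl group at C-5.
Prefixes are listed alphabetically: chloro, methyl.
Putting it together: 4-chloro-5-methyloctane.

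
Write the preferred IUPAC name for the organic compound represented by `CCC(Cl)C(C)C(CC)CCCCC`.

3-chloro-5-ethyl-4-methyldecane

The longest continuous carbon chain has 10 atoms, so the parent hydride is decane.
Choose the numbering such that the substituent locant set {3,4,5} is lower than {6,7,8} at the first point of difference.
With this numbering: a chloro group at C-3; an ethyl group at C-5; a methyl group at C-4.
The substituents are ordered alphabetically, ignoring any di-/tri- multipliers.
Putting it together: 3-chloro-5-ethyl-4-methyldecane.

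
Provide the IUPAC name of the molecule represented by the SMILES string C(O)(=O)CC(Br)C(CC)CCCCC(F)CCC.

Counting along the main chain through the –COOH group gives 12 carbons: the parent is dodecane.
A carboxylic acid (terminal –COOH) is the principal characteristic group, giving the suffix -oic acid.
Number the chain so that the carboxylic acid carbon is C-1 by definition.
That gives a bromo group at C-3; an ethyl group at C-4; a fluoro group at C-9.
Prefixes are listed alphabetically: bromo, ethyl, fluoro.
The name is 3-bromo-4-ethyl-9-fluorododecanoic acid.

3-bromo-4-ethyl-9-fluorododecanoic acid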